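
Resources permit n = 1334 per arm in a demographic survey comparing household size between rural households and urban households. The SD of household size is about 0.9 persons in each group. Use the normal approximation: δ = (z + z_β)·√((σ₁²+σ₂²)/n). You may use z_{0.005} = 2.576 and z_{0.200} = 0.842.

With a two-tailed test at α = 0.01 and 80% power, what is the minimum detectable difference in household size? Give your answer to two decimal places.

δ = (z_{α/2} + z_β) · √((σ₁²+σ₂²)/n)
  = (2.576 + 0.842) · √(1.62/1334)
  = 3.418 · √0.00121
  = 3.418 · 0.0348
  = 0.1191

Minimum detectable difference ≈ 0.12 persons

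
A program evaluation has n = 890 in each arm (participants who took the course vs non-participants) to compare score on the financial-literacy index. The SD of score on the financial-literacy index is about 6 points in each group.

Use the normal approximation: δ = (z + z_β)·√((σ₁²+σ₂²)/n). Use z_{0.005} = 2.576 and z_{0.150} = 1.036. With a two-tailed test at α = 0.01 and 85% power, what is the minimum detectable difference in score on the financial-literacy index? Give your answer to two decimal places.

Minimum detectable difference ≈ 1.03 points

δ = (z_{α/2} + z_β) · √((σ₁²+σ₂²)/n)
  = (2.576 + 1.036) · √(72/890)
  = 3.612 · √0.0809
  = 3.612 · 0.2844
  = 1.0274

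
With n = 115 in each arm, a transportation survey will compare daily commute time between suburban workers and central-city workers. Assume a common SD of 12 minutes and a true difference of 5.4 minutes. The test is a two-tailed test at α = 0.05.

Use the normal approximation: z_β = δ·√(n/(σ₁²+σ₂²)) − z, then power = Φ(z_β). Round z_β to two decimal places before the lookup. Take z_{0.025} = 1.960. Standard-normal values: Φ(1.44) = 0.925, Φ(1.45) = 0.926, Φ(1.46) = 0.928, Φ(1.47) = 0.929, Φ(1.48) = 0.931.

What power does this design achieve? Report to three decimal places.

z_β = δ·√(n/(σ₁²+σ₂²)) − z_{α/2}
    = 5.4 · √(115/288) − 1.960
    = 5.4 · 0.63191 − 1.960
    = 3.4123 − 1.960 = 1.4523 → 1.45
Power = Φ(1.45) = 0.926.

Power ≈ 0.926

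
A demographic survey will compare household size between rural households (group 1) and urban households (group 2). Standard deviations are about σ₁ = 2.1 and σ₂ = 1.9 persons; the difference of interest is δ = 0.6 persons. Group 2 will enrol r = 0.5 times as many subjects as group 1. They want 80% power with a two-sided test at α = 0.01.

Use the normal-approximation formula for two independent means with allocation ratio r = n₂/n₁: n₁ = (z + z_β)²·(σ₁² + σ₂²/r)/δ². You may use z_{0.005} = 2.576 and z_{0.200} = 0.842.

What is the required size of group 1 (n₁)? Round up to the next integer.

n₁ = 378

n₁ = (z_{α/2} + z_β)² · (σ₁² + σ₂²/r) / δ²
   = (2.576 + 0.842)² · (2.1² + 1.9²/0.5) / 0.6²
   = 11.6827 · (4.41 + 7.22) / 0.36
   = 11.6827 · 11.63 / 0.36
   = 377.42
Round up → n₁ = 378; n₂ = r·n₁ = 0.5 × 378 = 189.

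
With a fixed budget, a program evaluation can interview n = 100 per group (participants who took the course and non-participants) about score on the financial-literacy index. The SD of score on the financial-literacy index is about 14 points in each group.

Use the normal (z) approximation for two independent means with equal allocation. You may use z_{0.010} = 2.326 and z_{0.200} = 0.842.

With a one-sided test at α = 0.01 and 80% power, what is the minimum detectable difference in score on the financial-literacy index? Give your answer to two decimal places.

Minimum detectable difference ≈ 6.27 points

δ = (z_α + z_β) · √((σ₁²+σ₂²)/n)
  = (2.326 + 0.842) · √(392/100)
  = 3.168 · √3.92
  = 3.168 · 1.9799
  = 6.2723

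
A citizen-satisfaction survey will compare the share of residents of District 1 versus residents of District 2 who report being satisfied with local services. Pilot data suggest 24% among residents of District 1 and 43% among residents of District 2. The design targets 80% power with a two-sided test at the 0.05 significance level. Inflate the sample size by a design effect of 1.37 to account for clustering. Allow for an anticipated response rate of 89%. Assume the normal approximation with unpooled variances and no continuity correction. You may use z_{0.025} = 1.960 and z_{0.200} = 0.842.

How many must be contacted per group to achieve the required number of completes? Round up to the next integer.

n = 144 per group

n = (z_{α/2} + z_β)² · [p₁(1−p₁) + p₂(1−p₂)] / (p₁ − p₂)²
  = (1.960 + 0.842)² · (0.24·0.76 + 0.43·0.57) / (-0.19)²
  = (2.802)² · (0.1824 + 0.2451) / 0.0361
  = 7.8512 · 0.4275 / 0.0361
  = 92.97
Design effect: 1.37 × 92.97 = 127.38.
Adjust for 89% response: 127.38 / 0.89 = 143.12.
Round up → n = 144 per group.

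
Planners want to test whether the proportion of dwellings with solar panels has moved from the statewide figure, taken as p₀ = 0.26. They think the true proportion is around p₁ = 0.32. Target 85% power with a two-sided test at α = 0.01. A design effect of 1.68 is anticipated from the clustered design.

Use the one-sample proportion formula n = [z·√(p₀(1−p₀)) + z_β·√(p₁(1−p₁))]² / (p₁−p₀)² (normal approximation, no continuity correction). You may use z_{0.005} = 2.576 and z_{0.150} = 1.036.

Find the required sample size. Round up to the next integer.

n = [z_{α/2}·√(p₀q₀) + z_β·√(p₁q₁)]² / (p₁ − p₀)²
  = [2.576·√(0.26·0.74) + 1.036·√(0.32·0.68)]² / (0.06)²
  = [2.576·0.4386 + 1.036·0.4665]² / 0.0036
  = [1.6132]² / 0.0036
  = 722.88
Design effect: 1.68 × 722.88 = 1214.45.
Round up → n = 1215.

n = 1215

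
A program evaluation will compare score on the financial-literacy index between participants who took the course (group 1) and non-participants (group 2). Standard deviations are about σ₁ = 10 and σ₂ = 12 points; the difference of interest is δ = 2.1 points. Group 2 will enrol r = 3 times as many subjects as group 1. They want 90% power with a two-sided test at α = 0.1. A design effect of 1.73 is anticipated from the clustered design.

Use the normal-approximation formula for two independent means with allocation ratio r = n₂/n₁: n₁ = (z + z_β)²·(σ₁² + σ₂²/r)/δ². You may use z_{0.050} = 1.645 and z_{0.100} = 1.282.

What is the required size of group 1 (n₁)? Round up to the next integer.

n₁ = 498

n₁ = (z_{α/2} + z_β)² · (σ₁² + σ₂²/r) / δ²
   = (1.645 + 1.282)² · (10² + 12²/3) / 2.1²
   = 8.5673 · (100 + 48) / 4.41
   = 8.5673 · 148 / 4.41
   = 287.52
Design effect: 1.73 × 287.52 = 497.41.
Round up → n₁ = 498; n₂ = r·n₁ = 3 × 498 = 1494.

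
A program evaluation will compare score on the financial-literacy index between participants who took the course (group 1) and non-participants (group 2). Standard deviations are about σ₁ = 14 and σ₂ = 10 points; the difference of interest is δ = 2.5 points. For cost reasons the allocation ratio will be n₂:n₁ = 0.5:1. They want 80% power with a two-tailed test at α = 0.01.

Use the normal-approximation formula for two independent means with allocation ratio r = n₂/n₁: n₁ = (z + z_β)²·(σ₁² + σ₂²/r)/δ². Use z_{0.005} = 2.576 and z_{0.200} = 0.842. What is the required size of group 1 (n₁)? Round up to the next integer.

n₁ = 741

n₁ = (z_{α/2} + z_β)² · (σ₁² + σ₂²/r) / δ²
   = (2.576 + 0.842)² · (14² + 10²/0.5) / 2.5²
   = 11.6827 · (196 + 200) / 6.25
   = 11.6827 · 396 / 6.25
   = 740.22
Round up → n₁ = 741; n₂ = r·n₁ = 0.5 × 741 = 371.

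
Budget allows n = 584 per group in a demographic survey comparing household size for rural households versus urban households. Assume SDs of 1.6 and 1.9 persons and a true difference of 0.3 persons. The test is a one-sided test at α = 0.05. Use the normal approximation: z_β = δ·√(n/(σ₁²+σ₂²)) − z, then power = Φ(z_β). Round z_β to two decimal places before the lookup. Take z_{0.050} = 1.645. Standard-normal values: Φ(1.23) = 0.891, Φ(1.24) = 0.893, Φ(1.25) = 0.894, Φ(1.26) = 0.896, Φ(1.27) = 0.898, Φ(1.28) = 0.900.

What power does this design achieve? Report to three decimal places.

Power ≈ 0.898

z_β = δ·√(n/(σ₁²+σ₂²)) − z_α
    = 0.3 · √(584/6.17) − 1.645
    = 0.3 · 9.72890 − 1.645
    = 2.9187 − 1.645 = 1.2737 → 1.27
Power = Φ(1.27) = 0.898.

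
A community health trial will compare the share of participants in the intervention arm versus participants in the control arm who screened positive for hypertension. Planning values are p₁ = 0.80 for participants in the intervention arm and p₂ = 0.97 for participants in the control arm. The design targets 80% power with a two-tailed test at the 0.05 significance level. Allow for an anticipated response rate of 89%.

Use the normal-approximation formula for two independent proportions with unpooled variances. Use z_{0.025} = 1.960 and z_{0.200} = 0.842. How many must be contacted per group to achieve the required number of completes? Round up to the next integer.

n = (z_{α/2} + z_β)² · [p₁(1−p₁) + p₂(1−p₂)] / (p₁ − p₂)²
  = (1.960 + 0.842)² · (0.80·0.20 + 0.97·0.03) / (-0.17)²
  = (2.802)² · (0.1600 + 0.0291) / 0.0289
  = 7.8512 · 0.1891 / 0.0289
  = 51.37
Adjust for 89% response: 51.37 / 0.89 = 57.72.
Round up → n = 58 per group.

n = 58 per group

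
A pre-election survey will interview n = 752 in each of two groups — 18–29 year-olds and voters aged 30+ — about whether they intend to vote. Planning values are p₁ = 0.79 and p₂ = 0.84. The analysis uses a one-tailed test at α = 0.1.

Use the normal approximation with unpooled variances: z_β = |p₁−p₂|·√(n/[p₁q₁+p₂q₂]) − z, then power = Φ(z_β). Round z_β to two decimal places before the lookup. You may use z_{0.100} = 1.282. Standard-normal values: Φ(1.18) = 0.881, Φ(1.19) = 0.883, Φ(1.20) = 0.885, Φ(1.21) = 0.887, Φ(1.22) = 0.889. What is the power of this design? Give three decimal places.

Power ≈ 0.889

z_β = |p₁−p₂|·√(n/[p₁q₁+p₂q₂]) − z_α
    = 0.05 · √(752/0.3003) − 1.282
    = 0.05 · 50.0416 − 1.282
    = 2.5021 − 1.282 = 1.2201 → 1.22
Power = Φ(1.22) = 0.889.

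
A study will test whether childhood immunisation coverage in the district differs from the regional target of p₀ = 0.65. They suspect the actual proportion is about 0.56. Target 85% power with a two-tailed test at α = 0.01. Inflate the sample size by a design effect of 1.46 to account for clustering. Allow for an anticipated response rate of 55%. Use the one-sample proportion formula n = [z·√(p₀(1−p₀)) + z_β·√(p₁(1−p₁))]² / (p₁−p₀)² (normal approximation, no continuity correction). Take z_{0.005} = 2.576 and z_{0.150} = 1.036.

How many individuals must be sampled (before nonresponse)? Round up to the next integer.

n = 996

n = [z_{α/2}·√(p₀q₀) + z_β·√(p₁q₁)]² / (p₁ − p₀)²
  = [2.576·√(0.65·0.35) + 1.036·√(0.56·0.44)]² / (-0.09)²
  = [2.576·0.4770 + 1.036·0.4964]² / 0.0081
  = [1.7429]² / 0.0081
  = 375.04
Design effect: 1.46 × 375.04 = 547.56.
Adjust for 55% response: 547.56 / 0.55 = 995.56.
Round up → n = 996.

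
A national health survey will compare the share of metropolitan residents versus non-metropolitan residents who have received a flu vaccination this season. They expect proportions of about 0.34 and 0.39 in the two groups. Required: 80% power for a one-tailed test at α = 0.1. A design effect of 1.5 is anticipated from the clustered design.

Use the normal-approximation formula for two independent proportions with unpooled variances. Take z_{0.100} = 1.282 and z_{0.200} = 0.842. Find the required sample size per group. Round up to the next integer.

n = 1252 per group

n = (z_α + z_β)² · [p₁(1−p₁) + p₂(1−p₂)] / (p₁ − p₂)²
  = (1.282 + 0.842)² · (0.34·0.66 + 0.39·0.61) / (-0.05)²
  = (2.124)² · (0.2244 + 0.2379) / 0.0025
  = 4.5114 · 0.4623 / 0.0025
  = 834.24
Design effect: 1.5 × 834.24 = 1251.37.
Round up → n = 1252 per group.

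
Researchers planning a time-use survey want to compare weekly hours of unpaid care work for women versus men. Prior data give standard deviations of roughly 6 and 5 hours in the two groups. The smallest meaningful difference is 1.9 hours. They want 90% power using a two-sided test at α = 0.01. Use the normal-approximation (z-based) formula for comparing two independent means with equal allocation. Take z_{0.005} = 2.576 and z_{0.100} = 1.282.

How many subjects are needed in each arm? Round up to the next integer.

n = 252 per group

n = (z_{α/2} + z_β)² · (σ₁² + σ₂²) / δ²
  = (2.576 + 1.282)² · (6² + 5² = 61) / 1.9²
  = 14.8842 · 61 / 3.61
  = 251.51
Round up → n = 252 per group.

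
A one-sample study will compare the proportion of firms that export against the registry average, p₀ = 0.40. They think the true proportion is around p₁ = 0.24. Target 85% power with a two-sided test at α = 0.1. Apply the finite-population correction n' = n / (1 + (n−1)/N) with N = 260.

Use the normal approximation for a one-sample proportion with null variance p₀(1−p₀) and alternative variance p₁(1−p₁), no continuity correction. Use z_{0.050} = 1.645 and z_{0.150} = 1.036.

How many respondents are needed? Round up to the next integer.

n = [z_{α/2}·√(p₀q₀) + z_β·√(p₁q₁)]² / (p₁ − p₀)²
  = [1.645·√(0.40·0.60) + 1.036·√(0.24·0.76)]² / (-0.16)²
  = [1.645·0.4899 + 1.036·0.4271]² / 0.0256
  = [1.2483]² / 0.0256
  = 60.87
Finite-population correction (N = 260): 60.87 / (1 + (60.87 − 1)/260) = 49.48.
Round up → n = 50.

n = 50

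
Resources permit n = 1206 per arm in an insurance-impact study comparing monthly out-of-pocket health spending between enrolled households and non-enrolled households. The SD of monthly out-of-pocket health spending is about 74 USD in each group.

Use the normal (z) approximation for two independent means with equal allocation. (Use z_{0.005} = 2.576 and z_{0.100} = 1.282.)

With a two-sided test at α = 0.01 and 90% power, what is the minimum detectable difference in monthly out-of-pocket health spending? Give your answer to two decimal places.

Minimum detectable difference ≈ 11.63 USD

δ = (z_{α/2} + z_β) · √((σ₁²+σ₂²)/n)
  = (2.576 + 1.282) · √(10952/1206)
  = 3.858 · √9.0813
  = 3.858 · 3.0135
  = 11.6261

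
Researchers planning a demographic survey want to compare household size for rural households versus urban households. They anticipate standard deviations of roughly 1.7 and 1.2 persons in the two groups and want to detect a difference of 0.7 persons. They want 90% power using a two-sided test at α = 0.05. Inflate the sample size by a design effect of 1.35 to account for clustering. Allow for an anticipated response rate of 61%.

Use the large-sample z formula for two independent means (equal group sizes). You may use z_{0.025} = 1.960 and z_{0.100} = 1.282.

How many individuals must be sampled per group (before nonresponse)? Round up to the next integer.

n = (z_{α/2} + z_β)² · (σ₁² + σ₂²) / δ²
  = (1.960 + 1.282)² · (1.7² + 1.2² = 4.33) / 0.7²
  = 10.5106 · 4.33 / 0.49
  = 92.88
Design effect: 1.35 × 92.88 = 125.39.
Adjust for 61% response: 125.39 / 0.61 = 205.55.
Round up → n = 206 per group.

n = 206 per group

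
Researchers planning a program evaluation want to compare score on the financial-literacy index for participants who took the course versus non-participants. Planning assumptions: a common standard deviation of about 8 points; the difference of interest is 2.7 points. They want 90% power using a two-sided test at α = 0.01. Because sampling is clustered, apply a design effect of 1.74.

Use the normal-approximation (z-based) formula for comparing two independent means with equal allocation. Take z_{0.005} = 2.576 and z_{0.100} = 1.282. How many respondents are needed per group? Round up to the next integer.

n = 455 per group

n = (z_{α/2} + z_β)² · (σ₁² + σ₂²) / δ²
  = (2.576 + 1.282)² · (2·8² = 128) / 2.7²
  = 14.8842 · 128 / 7.29
  = 261.34
Design effect: 1.74 × 261.34 = 454.73.
Round up → n = 455 per group.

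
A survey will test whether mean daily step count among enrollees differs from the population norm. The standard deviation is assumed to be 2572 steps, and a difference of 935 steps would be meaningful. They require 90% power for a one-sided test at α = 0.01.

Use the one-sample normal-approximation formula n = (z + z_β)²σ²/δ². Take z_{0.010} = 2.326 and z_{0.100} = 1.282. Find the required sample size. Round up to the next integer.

n = 99

n = (z_α + z_β)² · σ² / δ²
  = (2.326 + 1.282)² · 2572² / 935²
  = 13.0177 · 6615184 / 874225
  = 98.50
Round up → n = 99.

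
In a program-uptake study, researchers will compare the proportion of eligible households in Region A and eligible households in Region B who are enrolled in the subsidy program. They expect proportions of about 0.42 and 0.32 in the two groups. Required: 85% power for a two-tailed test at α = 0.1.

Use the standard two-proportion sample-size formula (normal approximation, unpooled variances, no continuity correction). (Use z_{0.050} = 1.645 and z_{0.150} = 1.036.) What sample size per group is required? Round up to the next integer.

n = (z_{α/2} + z_β)² · [p₁(1−p₁) + p₂(1−p₂)] / (p₁ − p₂)²
  = (1.645 + 1.036)² · (0.42·0.58 + 0.32·0.68) / (0.10)²
  = (2.681)² · (0.2436 + 0.2176) / 0.0100
  = 7.1878 · 0.4612 / 0.0100
  = 331.50
Round up → n = 332 per group.

n = 332 per group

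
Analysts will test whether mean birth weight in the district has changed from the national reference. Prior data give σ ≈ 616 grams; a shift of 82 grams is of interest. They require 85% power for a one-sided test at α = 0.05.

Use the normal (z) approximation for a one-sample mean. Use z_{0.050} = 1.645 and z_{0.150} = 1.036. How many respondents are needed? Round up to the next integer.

n = 406

n = (z_α + z_β)² · σ² / δ²
  = (1.645 + 1.036)² · 616² / 82²
  = 7.1878 · 379456 / 6724
  = 405.63
Round up → n = 406.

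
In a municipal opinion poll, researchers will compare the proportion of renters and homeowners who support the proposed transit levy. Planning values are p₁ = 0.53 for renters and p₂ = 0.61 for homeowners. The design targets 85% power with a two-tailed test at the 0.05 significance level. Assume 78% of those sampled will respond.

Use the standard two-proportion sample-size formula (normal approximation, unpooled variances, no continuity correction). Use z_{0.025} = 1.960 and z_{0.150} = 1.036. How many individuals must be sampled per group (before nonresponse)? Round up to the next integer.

n = (z_{α/2} + z_β)² · [p₁(1−p₁) + p₂(1−p₂)] / (p₁ − p₂)²
  = (1.960 + 1.036)² · (0.53·0.47 + 0.61·0.39) / (-0.08)²
  = (2.996)² · (0.2491 + 0.2379) / 0.0064
  = 8.9760 · 0.4870 / 0.0064
  = 683.02
Adjust for 78% response: 683.02 / 0.78 = 875.67.
Round up → n = 876 per group.

n = 876 per group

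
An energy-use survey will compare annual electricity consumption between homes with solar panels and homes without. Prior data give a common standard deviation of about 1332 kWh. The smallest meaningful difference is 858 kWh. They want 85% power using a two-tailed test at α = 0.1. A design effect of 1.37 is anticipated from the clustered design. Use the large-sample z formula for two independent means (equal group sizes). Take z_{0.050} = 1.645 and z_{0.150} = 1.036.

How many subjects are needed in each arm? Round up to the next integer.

n = 48 per group

n = (z_{α/2} + z_β)² · (σ₁² + σ₂²) / δ²
  = (1.645 + 1.036)² · (2·1332² = 3548448) / 858²
  = 7.1878 · 3548448 / 736164
  = 34.65
Design effect: 1.37 × 34.65 = 47.47.
Round up → n = 48 per group.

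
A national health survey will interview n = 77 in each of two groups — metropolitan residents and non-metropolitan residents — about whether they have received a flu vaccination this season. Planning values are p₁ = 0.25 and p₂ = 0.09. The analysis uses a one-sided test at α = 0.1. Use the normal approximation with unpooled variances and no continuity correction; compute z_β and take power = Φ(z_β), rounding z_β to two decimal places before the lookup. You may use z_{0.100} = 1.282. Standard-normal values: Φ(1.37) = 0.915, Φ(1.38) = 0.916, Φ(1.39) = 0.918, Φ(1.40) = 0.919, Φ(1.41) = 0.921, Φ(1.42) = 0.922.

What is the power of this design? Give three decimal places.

Power ≈ 0.922

z_β = |p₁−p₂|·√(n/[p₁q₁+p₂q₂]) − z_α
    = 0.16 · √(77/0.2694) − 1.282
    = 0.16 · 16.9062 − 1.282
    = 2.7050 − 1.282 = 1.4230 → 1.42
Power = Φ(1.42) = 0.922.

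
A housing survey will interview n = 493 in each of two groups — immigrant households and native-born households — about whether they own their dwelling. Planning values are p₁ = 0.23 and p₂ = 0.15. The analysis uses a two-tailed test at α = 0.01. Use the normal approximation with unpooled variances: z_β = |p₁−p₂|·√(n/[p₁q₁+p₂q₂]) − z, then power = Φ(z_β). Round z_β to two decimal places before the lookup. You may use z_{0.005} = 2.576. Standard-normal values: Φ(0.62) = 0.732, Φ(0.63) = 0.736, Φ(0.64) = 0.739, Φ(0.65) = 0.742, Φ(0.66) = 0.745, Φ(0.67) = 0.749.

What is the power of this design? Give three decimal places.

z_β = |p₁−p₂|·√(n/[p₁q₁+p₂q₂]) − z_{α/2}
    = 0.08 · √(493/0.3046) − 2.576
    = 0.08 · 40.2308 − 2.576
    = 3.2185 − 2.576 = 0.6425 → 0.64
Power = Φ(0.64) = 0.739.

Power ≈ 0.739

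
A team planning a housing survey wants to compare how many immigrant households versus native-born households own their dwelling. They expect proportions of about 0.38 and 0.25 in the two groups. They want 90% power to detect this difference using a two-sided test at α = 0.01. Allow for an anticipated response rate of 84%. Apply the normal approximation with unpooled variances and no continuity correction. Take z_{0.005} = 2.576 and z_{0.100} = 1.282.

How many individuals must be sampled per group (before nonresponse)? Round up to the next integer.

n = (z_{α/2} + z_β)² · [p₁(1−p₁) + p₂(1−p₂)] / (p₁ − p₂)²
  = (2.576 + 1.282)² · (0.38·0.62 + 0.25·0.75) / (0.13)²
  = (3.858)² · (0.2356 + 0.1875) / 0.0169
  = 14.8842 · 0.4231 / 0.0169
  = 372.63
Adjust for 84% response: 372.63 / 0.84 = 443.61.
Round up → n = 444 per group.

n = 444 per group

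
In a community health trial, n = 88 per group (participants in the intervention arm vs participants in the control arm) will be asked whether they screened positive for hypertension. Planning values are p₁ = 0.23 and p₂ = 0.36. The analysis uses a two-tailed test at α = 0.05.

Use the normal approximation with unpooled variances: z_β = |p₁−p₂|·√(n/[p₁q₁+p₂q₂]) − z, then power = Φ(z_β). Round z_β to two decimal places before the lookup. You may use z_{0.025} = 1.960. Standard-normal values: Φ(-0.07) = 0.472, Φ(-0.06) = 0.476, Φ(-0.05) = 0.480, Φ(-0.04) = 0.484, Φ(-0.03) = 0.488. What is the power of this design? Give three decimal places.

Power ≈ 0.480

z_β = |p₁−p₂|·√(n/[p₁q₁+p₂q₂]) − z_{α/2}
    = 0.13 · √(88/0.4075) − 1.960
    = 0.13 · 14.6953 − 1.960
    = 1.9104 − 1.960 = -0.0496 → -0.05
Power = Φ(-0.05) = 0.480.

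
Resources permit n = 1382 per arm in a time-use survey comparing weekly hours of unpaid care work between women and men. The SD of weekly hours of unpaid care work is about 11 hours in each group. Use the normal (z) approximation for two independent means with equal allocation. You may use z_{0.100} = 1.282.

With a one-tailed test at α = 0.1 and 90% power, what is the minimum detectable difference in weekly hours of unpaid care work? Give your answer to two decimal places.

δ = (z_α + z_β) · √((σ₁²+σ₂²)/n)
  = (1.282 + 1.282) · √(242/1382)
  = 2.564 · √0.17511
  = 2.564 · 0.4185
  = 1.0729

Minimum detectable difference ≈ 1.07 hours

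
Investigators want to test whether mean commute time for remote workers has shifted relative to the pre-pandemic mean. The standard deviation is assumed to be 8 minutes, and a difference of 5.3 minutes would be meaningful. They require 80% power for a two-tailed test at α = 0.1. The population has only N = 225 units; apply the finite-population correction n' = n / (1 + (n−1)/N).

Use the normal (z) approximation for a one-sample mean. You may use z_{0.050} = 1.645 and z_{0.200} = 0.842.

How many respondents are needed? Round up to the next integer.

n = 14

n = (z_{α/2} + z_β)² · σ² / δ²
  = (1.645 + 0.842)² · 8² / 5.3²
  = 6.1852 · 64 / 28.09
  = 14.09
Finite-population correction (N = 225): 14.09 / (1 + (14.09 − 1)/225) = 13.32.
Round up → n = 14.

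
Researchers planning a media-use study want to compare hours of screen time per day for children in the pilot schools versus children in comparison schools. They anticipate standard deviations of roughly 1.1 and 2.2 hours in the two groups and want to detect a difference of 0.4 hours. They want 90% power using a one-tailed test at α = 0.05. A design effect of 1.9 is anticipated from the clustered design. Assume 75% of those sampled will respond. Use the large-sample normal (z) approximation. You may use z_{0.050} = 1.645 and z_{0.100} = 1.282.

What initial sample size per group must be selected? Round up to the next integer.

n = (z_α + z_β)² · (σ₁² + σ₂²) / δ²
  = (1.645 + 1.282)² · (1.1² + 2.2² = 6.05) / 0.4²
  = 8.5673 · 6.05 / 0.16
  = 323.95
Design effect: 1.9 × 323.95 = 615.51.
Adjust for 75% response: 615.51 / 0.75 = 820.68.
Round up → n = 821 per group.

n = 821 per group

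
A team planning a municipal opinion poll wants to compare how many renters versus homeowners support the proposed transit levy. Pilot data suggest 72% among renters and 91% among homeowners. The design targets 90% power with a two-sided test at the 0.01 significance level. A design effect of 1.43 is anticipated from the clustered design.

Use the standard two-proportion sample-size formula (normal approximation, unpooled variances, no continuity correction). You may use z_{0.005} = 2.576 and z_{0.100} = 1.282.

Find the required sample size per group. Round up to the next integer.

n = 168 per group

n = (z_{α/2} + z_β)² · [p₁(1−p₁) + p₂(1−p₂)] / (p₁ − p₂)²
  = (2.576 + 1.282)² · (0.72·0.28 + 0.91·0.09) / (-0.19)²
  = (3.858)² · (0.2016 + 0.0819) / 0.0361
  = 14.8842 · 0.2835 / 0.0361
  = 116.89
Design effect: 1.43 × 116.89 = 167.15.
Round up → n = 168 per group.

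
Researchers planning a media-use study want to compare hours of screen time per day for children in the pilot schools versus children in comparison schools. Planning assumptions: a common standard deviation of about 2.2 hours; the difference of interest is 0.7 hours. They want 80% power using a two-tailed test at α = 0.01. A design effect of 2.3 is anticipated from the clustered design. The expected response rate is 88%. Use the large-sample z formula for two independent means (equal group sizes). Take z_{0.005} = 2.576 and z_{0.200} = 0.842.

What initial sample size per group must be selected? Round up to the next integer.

n = (z_{α/2} + z_β)² · (σ₁² + σ₂²) / δ²
  = (2.576 + 0.842)² · (2·2.2² = 9.68) / 0.7²
  = 11.6827 · 9.68 / 0.49
  = 230.79
Design effect: 2.3 × 230.79 = 530.82.
Adjust for 88% response: 530.82 / 0.88 = 603.21.
Round up → n = 604 per group.

n = 604 per group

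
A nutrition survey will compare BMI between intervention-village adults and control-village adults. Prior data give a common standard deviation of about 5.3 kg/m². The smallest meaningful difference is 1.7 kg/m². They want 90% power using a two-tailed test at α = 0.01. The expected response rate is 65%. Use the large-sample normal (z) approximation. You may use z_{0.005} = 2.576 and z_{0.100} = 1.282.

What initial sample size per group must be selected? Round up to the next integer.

n = (z_{α/2} + z_β)² · (σ₁² + σ₂²) / δ²
  = (2.576 + 1.282)² · (2·5.3² = 56.18) / 1.7²
  = 14.8842 · 56.18 / 2.89
  = 289.34
Adjust for 65% response: 289.34 / 0.65 = 445.14.
Round up → n = 446 per group.

n = 446 per group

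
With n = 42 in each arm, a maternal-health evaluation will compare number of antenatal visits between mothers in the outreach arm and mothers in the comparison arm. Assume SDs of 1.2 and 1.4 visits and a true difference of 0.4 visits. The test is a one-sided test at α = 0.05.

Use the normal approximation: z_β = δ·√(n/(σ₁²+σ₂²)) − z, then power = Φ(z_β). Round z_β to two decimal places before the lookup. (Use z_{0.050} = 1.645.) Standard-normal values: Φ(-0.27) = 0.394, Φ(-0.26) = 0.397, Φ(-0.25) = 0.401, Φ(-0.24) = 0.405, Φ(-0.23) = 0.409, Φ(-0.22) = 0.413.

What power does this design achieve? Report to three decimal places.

Power ≈ 0.405

z_β = δ·√(n/(σ₁²+σ₂²)) − z_α
    = 0.4 · √(42/3.4) − 1.645
    = 0.4 · 3.51468 − 1.645
    = 1.4059 − 1.645 = -0.2391 → -0.24
Power = Φ(-0.24) = 0.405.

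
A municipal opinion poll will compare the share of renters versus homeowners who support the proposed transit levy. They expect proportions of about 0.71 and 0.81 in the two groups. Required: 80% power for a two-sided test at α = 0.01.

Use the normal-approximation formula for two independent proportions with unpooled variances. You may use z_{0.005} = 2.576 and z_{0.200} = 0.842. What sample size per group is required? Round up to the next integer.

n = (z_{α/2} + z_β)² · [p₁(1−p₁) + p₂(1−p₂)] / (p₁ − p₂)²
  = (2.576 + 0.842)² · (0.71·0.29 + 0.81·0.19) / (-0.10)²
  = (3.418)² · (0.2059 + 0.1539) / 0.0100
  = 11.6827 · 0.3598 / 0.0100
  = 420.34
Round up → n = 421 per group.

n = 421 per group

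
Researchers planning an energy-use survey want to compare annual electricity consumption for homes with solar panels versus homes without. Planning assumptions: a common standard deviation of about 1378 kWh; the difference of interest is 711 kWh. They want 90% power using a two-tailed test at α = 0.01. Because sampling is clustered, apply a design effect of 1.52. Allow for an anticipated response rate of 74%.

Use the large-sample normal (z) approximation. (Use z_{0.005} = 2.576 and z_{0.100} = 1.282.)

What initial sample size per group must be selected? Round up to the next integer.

n = 230 per group

n = (z_{α/2} + z_β)² · (σ₁² + σ₂²) / δ²
  = (2.576 + 1.282)² · (2·1378² = 3797768) / 711²
  = 14.8842 · 3797768 / 505521
  = 111.82
Design effect: 1.52 × 111.82 = 169.96.
Adjust for 74% response: 169.96 / 0.74 = 229.68.
Round up → n = 230 per group.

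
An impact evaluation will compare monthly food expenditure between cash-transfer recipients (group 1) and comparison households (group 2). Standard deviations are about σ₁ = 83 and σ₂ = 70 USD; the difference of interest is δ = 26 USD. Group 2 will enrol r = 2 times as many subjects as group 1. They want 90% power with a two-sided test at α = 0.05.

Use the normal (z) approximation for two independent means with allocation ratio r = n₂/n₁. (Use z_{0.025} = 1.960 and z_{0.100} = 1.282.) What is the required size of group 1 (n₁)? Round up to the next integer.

n₁ = (z_{α/2} + z_β)² · (σ₁² + σ₂²/r) / δ²
   = (1.960 + 1.282)² · (83² + 70²/2) / 26²
   = 10.5106 · (6889 + 2450) / 676
   = 10.5106 · 9339 / 676
   = 145.20
Round up → n₁ = 146; n₂ = r·n₁ = 2 × 146 = 292.

n₁ = 146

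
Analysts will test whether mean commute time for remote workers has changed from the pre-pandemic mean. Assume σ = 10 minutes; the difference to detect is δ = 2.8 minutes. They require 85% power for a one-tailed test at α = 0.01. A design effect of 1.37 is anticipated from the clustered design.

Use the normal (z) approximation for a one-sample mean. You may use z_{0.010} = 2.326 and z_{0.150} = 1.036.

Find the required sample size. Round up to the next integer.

n = 198

n = (z_α + z_β)² · σ² / δ²
  = (2.326 + 1.036)² · 10² / 2.8²
  = 11.3030 · 100 / 7.84
  = 144.17
Design effect: 1.37 × 144.17 = 197.51.
Round up → n = 198.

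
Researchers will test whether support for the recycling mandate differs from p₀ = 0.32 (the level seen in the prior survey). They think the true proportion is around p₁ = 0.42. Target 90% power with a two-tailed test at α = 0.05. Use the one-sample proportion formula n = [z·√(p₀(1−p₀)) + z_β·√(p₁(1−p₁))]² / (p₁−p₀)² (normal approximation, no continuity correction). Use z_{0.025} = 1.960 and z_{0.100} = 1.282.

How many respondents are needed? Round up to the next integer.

n = [z_{α/2}·√(p₀q₀) + z_β·√(p₁q₁)]² / (p₁ − p₀)²
  = [1.960·√(0.32·0.68) + 1.282·√(0.42·0.58)]² / (0.10)²
  = [1.960·0.4665 + 1.282·0.4936]² / 0.0100
  = [1.5470]² / 0.0100
  = 239.33
Round up → n = 240.

n = 240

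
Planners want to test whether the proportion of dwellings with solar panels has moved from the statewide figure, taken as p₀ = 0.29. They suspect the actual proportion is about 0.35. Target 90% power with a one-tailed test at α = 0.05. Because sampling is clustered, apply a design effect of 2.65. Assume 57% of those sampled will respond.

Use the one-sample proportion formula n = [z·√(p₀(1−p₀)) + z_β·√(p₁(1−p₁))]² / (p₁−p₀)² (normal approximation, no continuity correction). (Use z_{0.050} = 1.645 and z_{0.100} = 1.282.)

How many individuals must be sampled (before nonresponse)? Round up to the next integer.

n = [z_α·√(p₀q₀) + z_β·√(p₁q₁)]² / (p₁ − p₀)²
  = [1.645·√(0.29·0.71) + 1.282·√(0.35·0.65)]² / (0.06)²
  = [1.645·0.4538 + 1.282·0.4770]² / 0.0036
  = [1.3579]² / 0.0036
  = 512.20
Design effect: 2.65 × 512.20 = 1357.34.
Adjust for 57% response: 1357.34 / 0.57 = 2381.29.
Round up → n = 2382.

n = 2382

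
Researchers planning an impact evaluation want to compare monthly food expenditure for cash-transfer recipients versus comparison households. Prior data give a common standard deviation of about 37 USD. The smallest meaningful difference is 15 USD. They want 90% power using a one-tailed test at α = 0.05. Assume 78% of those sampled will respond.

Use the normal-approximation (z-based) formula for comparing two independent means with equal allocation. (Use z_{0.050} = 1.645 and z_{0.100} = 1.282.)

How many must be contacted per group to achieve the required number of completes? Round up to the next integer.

n = 134 per group

n = (z_α + z_β)² · (σ₁² + σ₂²) / δ²
  = (1.645 + 1.282)² · (2·37² = 2738) / 15²
  = 8.5673 · 2738 / 225
  = 104.25
Adjust for 78% response: 104.25 / 0.78 = 133.66.
Round up → n = 134 per group.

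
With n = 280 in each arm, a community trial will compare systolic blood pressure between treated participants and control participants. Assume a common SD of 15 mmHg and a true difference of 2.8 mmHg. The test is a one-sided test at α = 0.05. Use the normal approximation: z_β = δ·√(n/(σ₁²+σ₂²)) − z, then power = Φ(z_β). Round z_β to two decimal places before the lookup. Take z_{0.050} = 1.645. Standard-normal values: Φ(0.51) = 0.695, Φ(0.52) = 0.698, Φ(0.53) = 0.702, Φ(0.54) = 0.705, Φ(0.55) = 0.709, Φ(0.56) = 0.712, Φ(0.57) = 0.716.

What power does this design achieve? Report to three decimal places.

Power ≈ 0.712

z_β = δ·√(n/(σ₁²+σ₂²)) − z_α
    = 2.8 · √(280/450) − 1.645
    = 2.8 · 0.78881 − 1.645
    = 2.2087 − 1.645 = 0.5637 → 0.56
Power = Φ(0.56) = 0.712.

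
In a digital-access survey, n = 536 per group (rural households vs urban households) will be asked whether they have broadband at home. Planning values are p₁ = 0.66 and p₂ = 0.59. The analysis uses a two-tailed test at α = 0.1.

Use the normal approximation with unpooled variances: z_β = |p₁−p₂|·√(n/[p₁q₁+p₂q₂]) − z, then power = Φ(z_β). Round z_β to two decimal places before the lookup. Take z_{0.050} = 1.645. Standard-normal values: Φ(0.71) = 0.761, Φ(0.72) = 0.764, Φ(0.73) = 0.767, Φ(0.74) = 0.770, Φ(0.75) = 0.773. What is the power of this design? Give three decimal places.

Power ≈ 0.767

z_β = |p₁−p₂|·√(n/[p₁q₁+p₂q₂]) − z_{α/2}
    = 0.07 · √(536/0.4663) − 1.645
    = 0.07 · 33.9039 − 1.645
    = 2.3733 − 1.645 = 0.7283 → 0.73
Power = Φ(0.73) = 0.767.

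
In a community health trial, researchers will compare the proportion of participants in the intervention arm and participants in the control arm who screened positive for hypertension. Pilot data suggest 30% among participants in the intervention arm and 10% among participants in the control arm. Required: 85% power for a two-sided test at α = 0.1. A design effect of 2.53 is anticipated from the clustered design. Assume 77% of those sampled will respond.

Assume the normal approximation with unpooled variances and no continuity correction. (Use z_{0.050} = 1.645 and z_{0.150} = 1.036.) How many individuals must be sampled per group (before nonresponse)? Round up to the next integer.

n = 178 per group

n = (z_{α/2} + z_β)² · [p₁(1−p₁) + p₂(1−p₂)] / (p₁ − p₂)²
  = (1.645 + 1.036)² · (0.30·0.70 + 0.10·0.90) / (0.20)²
  = (2.681)² · (0.2100 + 0.0900) / 0.0400
  = 7.1878 · 0.3000 / 0.0400
  = 53.91
Design effect: 2.53 × 53.91 = 136.39.
Adjust for 77% response: 136.39 / 0.77 = 177.13.
Round up → n = 178 per group.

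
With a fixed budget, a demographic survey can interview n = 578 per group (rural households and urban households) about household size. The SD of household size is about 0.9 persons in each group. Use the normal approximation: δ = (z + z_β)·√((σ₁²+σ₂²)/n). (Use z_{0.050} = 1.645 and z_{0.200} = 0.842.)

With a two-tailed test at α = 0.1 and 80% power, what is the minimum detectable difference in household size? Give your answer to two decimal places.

δ = (z_{α/2} + z_β) · √((σ₁²+σ₂²)/n)
  = (1.645 + 0.842) · √(1.62/578)
  = 2.487 · √0.0028
  = 2.487 · 0.0529
  = 0.1317

Minimum detectable difference ≈ 0.13 persons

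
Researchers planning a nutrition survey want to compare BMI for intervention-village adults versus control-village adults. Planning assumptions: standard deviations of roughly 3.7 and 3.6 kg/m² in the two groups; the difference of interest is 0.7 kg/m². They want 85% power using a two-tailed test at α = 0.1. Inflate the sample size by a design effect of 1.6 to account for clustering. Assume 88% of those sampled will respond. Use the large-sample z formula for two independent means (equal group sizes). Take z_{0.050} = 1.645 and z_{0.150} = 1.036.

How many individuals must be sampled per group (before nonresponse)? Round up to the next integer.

n = (z_{α/2} + z_β)² · (σ₁² + σ₂²) / δ²
  = (1.645 + 1.036)² · (3.7² + 3.6² = 26.65) / 0.7²
  = 7.1878 · 26.65 / 0.49
  = 390.93
Design effect: 1.6 × 390.93 = 625.48.
Adjust for 88% response: 625.48 / 0.88 = 710.77.
Round up → n = 711 per group.

n = 711 per group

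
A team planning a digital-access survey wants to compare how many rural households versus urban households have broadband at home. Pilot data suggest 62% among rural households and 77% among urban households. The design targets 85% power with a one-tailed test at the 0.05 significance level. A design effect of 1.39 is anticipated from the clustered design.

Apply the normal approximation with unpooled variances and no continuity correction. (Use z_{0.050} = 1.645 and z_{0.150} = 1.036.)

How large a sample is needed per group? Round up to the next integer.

n = 184 per group

n = (z_α + z_β)² · [p₁(1−p₁) + p₂(1−p₂)] / (p₁ − p₂)²
  = (1.645 + 1.036)² · (0.62·0.38 + 0.77·0.23) / (-0.15)²
  = (2.681)² · (0.2356 + 0.1771) / 0.0225
  = 7.1878 · 0.4127 / 0.0225
  = 131.84
Design effect: 1.39 × 131.84 = 183.26.
Round up → n = 184 per group.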